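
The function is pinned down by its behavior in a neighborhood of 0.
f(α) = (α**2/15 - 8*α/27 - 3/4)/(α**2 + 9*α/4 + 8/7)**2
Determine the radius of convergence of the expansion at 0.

Denominator factor (α**2 + 9*α/4 + 8/7)^2: discriminant 55/112, real irrational roots -9/8 + (1/56)*sqrt(385) and -9/8 - (1/56)*sqrt(385); poles of order 2, moduli 9/8 - (1/56)*sqrt(385) and 9/8 + (1/56)*sqrt(385).
The radius of convergence is the smallest modulus among the singular points: 9/8 - (1/56)*sqrt(385).

The radius of convergence is 9/8 - (1/56)*sqrt(385).


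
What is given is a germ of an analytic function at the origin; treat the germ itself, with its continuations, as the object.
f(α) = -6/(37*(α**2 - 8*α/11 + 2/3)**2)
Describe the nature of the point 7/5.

Denominator factors: α**2 - 8*α/11 + 2/3 = 1327/825 at α = 7/5 — none vanishes.
So the germ continues analytically to 7/5.

The point is a regular point.


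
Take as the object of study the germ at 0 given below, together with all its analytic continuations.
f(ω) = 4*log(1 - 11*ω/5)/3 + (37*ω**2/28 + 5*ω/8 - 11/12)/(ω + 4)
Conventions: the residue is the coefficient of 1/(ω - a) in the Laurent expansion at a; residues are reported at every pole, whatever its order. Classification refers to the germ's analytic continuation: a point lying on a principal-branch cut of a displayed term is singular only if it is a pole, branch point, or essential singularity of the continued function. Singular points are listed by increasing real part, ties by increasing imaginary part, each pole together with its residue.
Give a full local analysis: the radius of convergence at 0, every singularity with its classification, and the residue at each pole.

Denominator factor (ω + 4): pole of order 1 at -4, modulus 4.
Branch term (4/3)*log(1 - ω/(5/11)): its argument vanishes at ω = 5/11, a logarithmic branch point, modulus 5/11.
The radius of convergence is the smallest modulus among the singular points: 5/11.
The branch term is analytic at -4 and contributes nothing to the residue; only the rational part matters.
At the order-1 pole -4 set g(ω) = (ω - (-4))*(rational part) = 37*ω**2/28 + 5*ω/8 - 11/12.
Simple pole: residue = g(a) at a = -4, which is 1489/84.
List the singular points by increasing real part (a conjugate pair: the negative imaginary part first).

Radius of convergence at 0: 5/11.
At -4: a pole of order 1; residue 1489/84.
At 5/11: a logarithmic branch point.


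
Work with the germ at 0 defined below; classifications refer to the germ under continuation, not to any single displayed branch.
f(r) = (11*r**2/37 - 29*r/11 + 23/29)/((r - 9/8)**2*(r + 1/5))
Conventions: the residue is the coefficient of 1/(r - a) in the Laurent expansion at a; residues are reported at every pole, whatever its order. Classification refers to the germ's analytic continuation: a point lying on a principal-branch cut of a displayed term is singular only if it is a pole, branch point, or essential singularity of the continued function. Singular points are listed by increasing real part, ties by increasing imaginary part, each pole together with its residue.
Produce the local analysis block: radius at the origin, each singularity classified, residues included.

Denominator factor (r + 1/5): pole of order 1 at -1/5, modulus 1/5.
Denominator factor (r - 9/8)^2: pole of order 2 at 9/8, modulus 9/8.
The radius of convergence is the smallest modulus among the singular points: 1/5.
At the order-1 pole -1/5 set g(r) = (r - (-1/5))*f(r) = (11*r**2/37 - 29*r/11 + 23/29)/(r - 9/8)**2.
Simple pole: residue = g(a) at a = -1/5, which is 25159616/33154627.
At the order-2 pole 9/8 set g(r) = (r - (9/8))^2*f(r) = (11*r**2/37 - 29*r/11 + 23/29)/(r + 1/5).
Order-2 pole: residue = g'(a); g'(9/8) = -15302835/33154627, so the residue is -15302835/33154627.
List the singular points by increasing real part (a conjugate pair: the negative imaginary part first).

Radius of convergence at 0: 1/5.
At -1/5: a pole of order 1; residue 25159616/33154627.
At 9/8: a pole of order 2; residue -15302835/33154627.


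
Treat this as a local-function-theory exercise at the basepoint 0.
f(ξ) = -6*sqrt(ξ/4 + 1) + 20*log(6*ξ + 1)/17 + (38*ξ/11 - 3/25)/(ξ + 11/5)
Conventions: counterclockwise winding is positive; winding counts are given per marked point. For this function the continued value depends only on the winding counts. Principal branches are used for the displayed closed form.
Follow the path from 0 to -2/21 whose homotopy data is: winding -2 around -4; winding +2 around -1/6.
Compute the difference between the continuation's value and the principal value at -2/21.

Continued minus principal equals (80/17)*pi*i.

The rational part is single-valued and drops out of the difference; each branch term changes only by its own monodromy.
(20/17)*log(1 - ξ/(-1/6)): each positive loop around -1/6 adds 2*pi*i to the log, so winding +2 contributes (20/17)*(2)*2*pi*i = (80/17)*pi*i.
(-6)*sqrt(1 - ξ/(-4)): winding -2 is even, the square root returns to the same sheet, contribution 0.
Summing the contributions at ξ = -2/21 gives (80/17)*pi*i.


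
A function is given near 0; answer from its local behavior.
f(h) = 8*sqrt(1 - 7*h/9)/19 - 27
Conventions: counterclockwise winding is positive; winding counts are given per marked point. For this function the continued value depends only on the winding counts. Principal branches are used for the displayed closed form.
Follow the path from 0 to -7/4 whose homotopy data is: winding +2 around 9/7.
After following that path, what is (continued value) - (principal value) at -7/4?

The rational part is single-valued and drops out of the difference; each branch term changes only by its own monodromy.
(8/19)*sqrt(1 - h/(9/7)): winding +2 is even, the square root returns to the same sheet, contribution 0.
Summing the contributions at h = -7/4 gives 0.

Continued minus principal equals 0.


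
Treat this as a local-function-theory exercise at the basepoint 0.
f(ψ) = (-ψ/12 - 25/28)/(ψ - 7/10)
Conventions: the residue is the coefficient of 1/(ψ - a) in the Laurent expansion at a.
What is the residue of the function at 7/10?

The residue is -799/840.

At the order-1 pole 7/10 set g(ψ) = (ψ - (7/10))*f(ψ) = -ψ/12 - 25/28.
Simple pole: residue = g(a) at a = 7/10, which is -799/840.


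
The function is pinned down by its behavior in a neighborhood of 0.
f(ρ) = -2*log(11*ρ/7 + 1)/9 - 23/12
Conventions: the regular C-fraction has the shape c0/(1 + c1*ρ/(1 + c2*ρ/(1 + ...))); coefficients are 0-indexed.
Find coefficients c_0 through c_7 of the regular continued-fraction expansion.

Taylor coefficients (expand at 0): a_0 = -23/12, a_1 = -22/63, a_2 = 121/441, a_3 = -2662/9261, a_4 = 14641/43218, a_5 = -322102/756315, a_6 = 1771561/3176523, a_7 = -38974342/51883209.
c0 = a_0 = -23/12. Peel one level at a time: if S = 1 + c*ρ/S' with S'(0) = 1, then c is the ρ-coefficient of S and S' = c*ρ/(S - 1).
S_1 = c0/f = 1 + (-88/483)*ρ + (41140/233289)*ρ^2 + ...; c1 = -88/483.
S_2 = c1*ρ/(S_1 - 1) = 1 + (935/966)*ρ + (-121/588)*ρ^2 + ...; c2 = 935/966.
S_3 = c2*ρ/(S_2 - 1) = 1 + (253/1190)*ρ + (-86273/708050)*ρ^2 + ...; c3 = 253/1190.
S_4 = c3*ρ/(S_3 - 1) = 1 + (341/595)*ρ + (-121/735)*ρ^2 + ...; c4 = 341/595.
S_5 = c4*ρ/(S_4 - 1) = 1 + (187/651)*ρ + (-121363/847602)*ρ^2 + ...; c5 = 187/651.
S_6 = c5*ρ/(S_5 - 1) = 1 + (649/1302)*ρ + (-1089/6860)*ρ^2 + ...; c6 = 649/1302.
S_7 = c6*ρ/(S_6 - 1) = 1 + (9207/28910)*ρ + ...; c7 = 9207/28910.

The regular C-fraction coefficients are [-23/12, -88/483, 935/966, 253/1190, 341/595, 187/651, 649/1302, 9207/28910].


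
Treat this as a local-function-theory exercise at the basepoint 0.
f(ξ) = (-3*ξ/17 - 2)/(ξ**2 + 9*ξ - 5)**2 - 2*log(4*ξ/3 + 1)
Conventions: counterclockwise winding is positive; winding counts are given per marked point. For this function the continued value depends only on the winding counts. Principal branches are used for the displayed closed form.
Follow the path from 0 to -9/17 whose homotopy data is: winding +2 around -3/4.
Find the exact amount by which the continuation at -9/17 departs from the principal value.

Continued minus principal equals -(8)*pi*i.

The rational part is single-valued and drops out of the difference; each branch term changes only by its own monodromy.
(-2)*log(1 - ξ/(-3/4)): each positive loop around -3/4 adds 2*pi*i to the log, so winding +2 contributes (-2)*(2)*2*pi*i = -(8)*pi*i.
Summing the contributions at ξ = -9/17 gives -(8)*pi*i.


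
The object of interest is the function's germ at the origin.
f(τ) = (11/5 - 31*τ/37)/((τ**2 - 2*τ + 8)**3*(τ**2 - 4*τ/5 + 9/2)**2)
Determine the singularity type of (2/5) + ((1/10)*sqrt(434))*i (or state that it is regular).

The point is a pole of order 2.

The denominator factor τ**2 - 4*τ/5 + 9/2 vanishes at (2/5) + ((1/10)*sqrt(434))*i and appears to the power 2; the numerator there equals (69/37) - ((31/370)*sqrt(434))*i, nonzero, and no other factor vanishes.
Hence a pole whose order is the multiplicity, 2.


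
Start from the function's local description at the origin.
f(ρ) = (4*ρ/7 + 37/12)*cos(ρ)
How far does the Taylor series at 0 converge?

The factor cos(ρ) is entire and contributes no finite singular point.
The polynomial part has no poles.
No finite singular points: the Taylor series at 0 converges everywhere.

The radius of convergence is infinite.


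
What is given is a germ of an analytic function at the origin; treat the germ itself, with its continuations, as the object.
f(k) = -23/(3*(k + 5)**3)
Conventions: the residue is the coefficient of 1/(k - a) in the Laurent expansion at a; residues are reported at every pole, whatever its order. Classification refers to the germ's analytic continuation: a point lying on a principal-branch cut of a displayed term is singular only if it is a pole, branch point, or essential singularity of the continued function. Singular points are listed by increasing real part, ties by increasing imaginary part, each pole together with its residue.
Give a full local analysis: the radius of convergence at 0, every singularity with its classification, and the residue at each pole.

Radius of convergence at 0: 5.
At -5: a pole of order 3; residue 0.

Denominator factor (k + 5)^3: pole of order 3 at -5, modulus 5.
The radius of convergence is the smallest modulus among the singular points: 5.
At the order-3 pole -5 set g(k) = (k - (-5))^3*f(k) = -23/3.
Order-3 pole: residue = g''(a)/2; g''(-5) = 0, so the residue is 0.


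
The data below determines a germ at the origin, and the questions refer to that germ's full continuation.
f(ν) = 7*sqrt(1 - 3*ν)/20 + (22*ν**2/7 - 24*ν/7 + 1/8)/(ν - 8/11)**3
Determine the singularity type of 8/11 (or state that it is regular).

The point is a pole of order 3.

The denominator factor ν - 8/11 vanishes at 8/11 and appears to the power 3; the numerator there equals -435/616, nonzero, and no other factor vanishes.
The branch terms are analytic at this point.
Hence a pole whose order is the multiplicity, 3.


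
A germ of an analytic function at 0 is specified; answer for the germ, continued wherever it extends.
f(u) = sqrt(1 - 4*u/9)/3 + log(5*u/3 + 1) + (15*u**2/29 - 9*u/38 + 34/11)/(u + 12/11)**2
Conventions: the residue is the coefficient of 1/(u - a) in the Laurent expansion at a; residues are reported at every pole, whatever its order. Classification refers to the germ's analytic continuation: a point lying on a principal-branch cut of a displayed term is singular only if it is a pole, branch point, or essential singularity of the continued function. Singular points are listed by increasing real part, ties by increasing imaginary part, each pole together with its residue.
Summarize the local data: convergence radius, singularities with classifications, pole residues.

Radius of convergence at 0: 3/5.
At -12/11: a pole of order 2; residue -16551/12122.
At -3/5: a logarithmic branch point.
At 9/4: an algebraic (square-root) branch point.

Denominator factor (u + 12/11)^2: pole of order 2 at -12/11, modulus 12/11.
Branch term (1)*log(1 - u/(-3/5)): its argument vanishes at u = -3/5, a logarithmic branch point, modulus 3/5.
Branch term (1/3)*sqrt(1 - u/(9/4)): its argument vanishes at u = 9/4, a square-root branch point, modulus 9/4.
The radius of convergence is the smallest modulus among the singular points: 3/5.
The branch terms are analytic at -12/11 and contribute nothing to the residue; only the rational part matters.
At the order-2 pole -12/11 set g(u) = (u - (-12/11))^2*(rational part) = 15*u**2/29 - 9*u/38 + 34/11.
Order-2 pole: residue = g'(a); g'(-12/11) = -16551/12122, so the residue is -16551/12122.
List the singular points by increasing real part (a conjugate pair: the negative imaginary part first).


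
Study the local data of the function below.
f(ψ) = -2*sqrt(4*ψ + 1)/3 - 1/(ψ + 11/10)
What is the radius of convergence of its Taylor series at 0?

The radius of convergence is 1/4.

Denominator factor (ψ + 11/10): pole of order 1 at -11/10, modulus 11/10.
Branch term (-2/3)*sqrt(1 - ψ/(-1/4)): its argument vanishes at ψ = -1/4, a square-root branch point, modulus 1/4.
The radius of convergence is the smallest modulus among the singular points: 1/4.


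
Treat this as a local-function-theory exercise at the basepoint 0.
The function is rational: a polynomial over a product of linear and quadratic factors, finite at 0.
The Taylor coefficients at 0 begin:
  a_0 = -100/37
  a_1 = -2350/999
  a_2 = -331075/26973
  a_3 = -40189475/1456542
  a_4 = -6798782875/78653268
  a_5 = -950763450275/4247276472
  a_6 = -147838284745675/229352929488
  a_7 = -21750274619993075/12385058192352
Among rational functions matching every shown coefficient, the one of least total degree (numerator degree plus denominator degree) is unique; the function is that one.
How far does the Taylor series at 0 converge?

No rational of total degree below 4 reproduces all 8 coefficients; solving the [0/4] Pade equations on them gives f(x) = 30/(37*(x**2 + x/3 - 1/4)*(x**2 + 5*x/9 + 6/5)), whose expansion matches every shown term.
Denominator factor (x**2 + x/3 - 1/4): discriminant 10/9, real irrational roots -1/6 + (1/6)*sqrt(10) and -1/6 - (1/6)*sqrt(10); poles of order 1, moduli -1/6 + (1/6)*sqrt(10) and 1/6 + (1/6)*sqrt(10).
Denominator factor (x**2 + 5*x/9 + 6/5): discriminant -1819/405, complex-conjugate roots (-5/18) + ((1/90)*sqrt(9095))*i and (-5/18) - ((1/90)*sqrt(9095))*i; poles of order 1, moduli (1/5)*sqrt(30) and (1/5)*sqrt(30).
The radius of convergence is the smallest modulus among the singular points: -1/6 + (1/6)*sqrt(10).

The radius of convergence is -1/6 + (1/6)*sqrt(10).


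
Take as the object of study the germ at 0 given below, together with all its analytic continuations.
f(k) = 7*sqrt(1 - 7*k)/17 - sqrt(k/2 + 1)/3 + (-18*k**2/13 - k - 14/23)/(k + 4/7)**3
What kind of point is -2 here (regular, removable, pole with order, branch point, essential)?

The point is an algebraic (square-root) branch point.

The term (-1/3)*sqrt(1 - k/(-2)) has argument 1 - -2/(-2) = 0 at -2: a square-root (algebraic, two-sheeted) branch point; the remaining terms are analytic or single-valued there.


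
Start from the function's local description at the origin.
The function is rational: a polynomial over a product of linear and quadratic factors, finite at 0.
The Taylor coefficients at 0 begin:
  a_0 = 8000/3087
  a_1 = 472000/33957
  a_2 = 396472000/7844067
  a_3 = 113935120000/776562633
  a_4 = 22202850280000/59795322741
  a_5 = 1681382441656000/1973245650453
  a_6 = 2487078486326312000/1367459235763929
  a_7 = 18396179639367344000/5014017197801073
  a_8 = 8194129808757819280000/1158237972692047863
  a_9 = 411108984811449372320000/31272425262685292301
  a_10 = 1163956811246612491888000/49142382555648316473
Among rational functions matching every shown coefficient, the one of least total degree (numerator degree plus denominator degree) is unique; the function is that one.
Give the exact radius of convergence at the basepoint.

The radius of convergence is 3/4.

No rational of total degree below 9 reproduces all 11 coefficients; solving the [0/9] Pade equations on them gives f(z) = 3/((z - 3/4)**3*(z**2 + 7*z/11 - 7/5)**3), whose expansion matches every shown term.
Denominator factor (z**2 + 7*z/11 - 7/5)^3: discriminant 3633/605, real irrational roots -7/22 + (1/110)*sqrt(18165) and -7/22 - (1/110)*sqrt(18165); poles of order 3, moduli -7/22 + (1/110)*sqrt(18165) and 7/22 + (1/110)*sqrt(18165).
Denominator factor (z - 3/4)^3: pole of order 3 at 3/4, modulus 3/4.
The radius of convergence is the smallest modulus among the singular points: 3/4.


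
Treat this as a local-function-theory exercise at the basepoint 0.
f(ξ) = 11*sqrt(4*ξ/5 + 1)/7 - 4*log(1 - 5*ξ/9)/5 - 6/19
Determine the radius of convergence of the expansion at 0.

Branch term (11/7)*sqrt(1 - ξ/(-5/4)): its argument vanishes at ξ = -5/4, a square-root branch point, modulus 5/4.
Branch term (-4/5)*log(1 - ξ/(9/5)): its argument vanishes at ξ = 9/5, a logarithmic branch point, modulus 9/5.
The radius of convergence is the smallest modulus among the singular points: 5/4.

The radius of convergence is 5/4.


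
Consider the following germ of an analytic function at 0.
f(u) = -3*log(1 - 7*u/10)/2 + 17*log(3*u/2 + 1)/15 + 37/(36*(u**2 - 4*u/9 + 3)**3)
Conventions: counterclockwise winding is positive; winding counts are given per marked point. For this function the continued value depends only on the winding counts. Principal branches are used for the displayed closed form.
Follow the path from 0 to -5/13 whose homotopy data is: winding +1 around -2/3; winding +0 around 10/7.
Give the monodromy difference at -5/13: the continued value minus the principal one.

Continued minus principal equals (34/15)*pi*i.

The rational part is single-valued and drops out of the difference; each branch term changes only by its own monodromy.
(-3/2)*log(1 - u/(10/7)): winding 0 around 10/7, so this term returns to its principal value, contribution 0.
(17/15)*log(1 - u/(-2/3)): each positive loop around -2/3 adds 2*pi*i to the log, so winding +1 contributes (17/15)*(1)*2*pi*i = (34/15)*pi*i.
Summing the contributions at u = -5/13 gives (34/15)*pi*i.


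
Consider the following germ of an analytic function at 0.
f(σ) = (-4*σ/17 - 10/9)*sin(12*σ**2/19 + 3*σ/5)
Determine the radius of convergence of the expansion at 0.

The radius of convergence is infinite.

The factor sin(12*σ**2/19 + 3*σ/5) is entire and contributes no finite singular point.
The polynomial part has no poles.
No finite singular points: the Taylor series at 0 converges everywhere.


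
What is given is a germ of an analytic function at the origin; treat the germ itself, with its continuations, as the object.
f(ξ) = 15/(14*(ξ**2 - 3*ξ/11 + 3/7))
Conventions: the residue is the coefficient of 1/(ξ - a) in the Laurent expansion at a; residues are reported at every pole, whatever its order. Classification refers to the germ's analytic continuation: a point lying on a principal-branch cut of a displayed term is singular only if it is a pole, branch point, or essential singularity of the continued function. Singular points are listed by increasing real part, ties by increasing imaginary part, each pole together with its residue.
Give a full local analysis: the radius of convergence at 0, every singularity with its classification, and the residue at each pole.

Radius of convergence at 0: (1/7)*sqrt(21).
At (3/22) - ((1/154)*sqrt(9723))*i: a pole of order 1; residue ((55/6482)*sqrt(9723))*i.
At (3/22) + ((1/154)*sqrt(9723))*i: a pole of order 1; residue -((55/6482)*sqrt(9723))*i.

Denominator factor (ξ**2 - 3*ξ/11 + 3/7): discriminant -1389/847, complex-conjugate roots (3/22) + ((1/154)*sqrt(9723))*i and (3/22) - ((1/154)*sqrt(9723))*i; poles of order 1, moduli (1/7)*sqrt(21) and (1/7)*sqrt(21).
The radius of convergence is the smallest modulus among the singular points: (1/7)*sqrt(21).
The factor ξ**2 - 3*ξ/11 + 3/7 splits as (ξ - a)(ξ - a') with a = (3/22) - ((1/154)*sqrt(9723))*i, a' = (3/22) + ((1/154)*sqrt(9723))*i. At the order-1 pole a set g(ξ) = (ξ - a)*f(ξ) = [15/14] / (ξ - a').
Simple pole: residue = g(a) at a = (3/22) - ((1/154)*sqrt(9723))*i, which is ((55/6482)*sqrt(9723))*i.
The factor ξ**2 - 3*ξ/11 + 3/7 splits as (ξ - a)(ξ - a') with a = (3/22) + ((1/154)*sqrt(9723))*i, a' = (3/22) - ((1/154)*sqrt(9723))*i. At the order-1 pole a set g(ξ) = (ξ - a)*f(ξ) = [15/14] / (ξ - a').
Simple pole: residue = g(a) at a = (3/22) + ((1/154)*sqrt(9723))*i, which is -((55/6482)*sqrt(9723))*i.
List the singular points by increasing real part (a conjugate pair: the negative imaginary part first).


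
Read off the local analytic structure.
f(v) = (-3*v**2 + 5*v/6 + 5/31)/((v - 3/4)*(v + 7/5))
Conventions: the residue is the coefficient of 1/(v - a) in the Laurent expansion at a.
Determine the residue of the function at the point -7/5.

The residue is 64034/19995.

At the order-1 pole -7/5 set g(v) = (v - (-7/5))*f(v) = (-3*v**2 + 5*v/6 + 5/31)/(v - 3/4).
Simple pole: residue = g(a) at a = -7/5, which is 64034/19995.


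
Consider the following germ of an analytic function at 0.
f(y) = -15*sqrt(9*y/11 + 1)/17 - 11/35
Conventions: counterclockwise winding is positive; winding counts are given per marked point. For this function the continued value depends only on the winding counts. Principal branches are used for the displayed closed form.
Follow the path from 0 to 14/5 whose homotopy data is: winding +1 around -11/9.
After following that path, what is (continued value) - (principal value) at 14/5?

Continued minus principal equals (6/187)*sqrt(9955).

The rational part is single-valued and drops out of the difference; each branch term changes only by its own monodromy.
(-15/17)*sqrt(1 - y/(-11/9)): winding +1 is odd, the square root flips sign, contributing -2*(-15/17)*sqrt(1 - (14/5)/(-11/9)) = -2*(-15/17)*sqrt(181/55) = (6/187)*sqrt(9955).
Summing the contributions at y = 14/5 gives (6/187)*sqrt(9955).


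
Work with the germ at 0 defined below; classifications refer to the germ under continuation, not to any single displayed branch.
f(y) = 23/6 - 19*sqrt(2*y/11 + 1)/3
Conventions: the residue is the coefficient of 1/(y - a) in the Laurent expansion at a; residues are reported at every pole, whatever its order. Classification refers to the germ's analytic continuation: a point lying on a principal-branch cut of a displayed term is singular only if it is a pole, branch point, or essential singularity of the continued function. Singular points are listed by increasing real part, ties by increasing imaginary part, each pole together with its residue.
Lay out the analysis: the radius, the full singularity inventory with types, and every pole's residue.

Branch term (-19/3)*sqrt(1 - y/(-11/2)): its argument vanishes at y = -11/2, a square-root branch point, modulus 11/2.
The radius of convergence is the smallest modulus among the singular points: 11/2.

Radius of convergence at 0: 11/2.
At -11/2: an algebraic (square-root) branch point.


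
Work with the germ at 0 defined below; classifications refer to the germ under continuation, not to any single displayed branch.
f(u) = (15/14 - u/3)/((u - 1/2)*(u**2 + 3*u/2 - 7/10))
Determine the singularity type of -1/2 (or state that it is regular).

The point is a regular point.

Denominator factors: u - 1/2 = -1 at u = -1/2; u**2 + 3*u/2 - 7/10 = -6/5 at u = -1/2 — none vanishes.
So the germ continues analytically to -1/2.


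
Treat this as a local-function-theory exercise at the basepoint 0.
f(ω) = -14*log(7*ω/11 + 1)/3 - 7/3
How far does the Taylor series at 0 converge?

Branch term (-14/3)*log(1 - ω/(-11/7)): its argument vanishes at ω = -11/7, a logarithmic branch point, modulus 11/7.
The radius of convergence is the smallest modulus among the singular points: 11/7.

The radius of convergence is 11/7.


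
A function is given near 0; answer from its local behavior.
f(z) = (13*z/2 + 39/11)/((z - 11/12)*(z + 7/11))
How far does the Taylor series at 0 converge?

The radius of convergence is 7/11.

Denominator factor (z + 7/11): pole of order 1 at -7/11, modulus 7/11.
Denominator factor (z - 11/12): pole of order 1 at 11/12, modulus 11/12.
The radius of convergence is the smallest modulus among the singular points: 7/11.


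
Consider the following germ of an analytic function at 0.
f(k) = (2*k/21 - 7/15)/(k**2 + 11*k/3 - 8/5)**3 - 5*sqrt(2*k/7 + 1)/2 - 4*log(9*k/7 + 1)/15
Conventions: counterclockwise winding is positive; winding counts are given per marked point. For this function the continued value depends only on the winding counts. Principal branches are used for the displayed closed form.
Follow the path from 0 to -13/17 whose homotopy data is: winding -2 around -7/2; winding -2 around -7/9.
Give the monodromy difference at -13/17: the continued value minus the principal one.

The rational part is single-valued and drops out of the difference; each branch term changes only by its own monodromy.
(-5/2)*sqrt(1 - k/(-7/2)): winding -2 is even, the square root returns to the same sheet, contribution 0.
(-4/15)*log(1 - k/(-7/9)): each positive loop around -7/9 adds 2*pi*i to the log, so winding -2 contributes (-4/15)*(-2)*2*pi*i = (16/15)*pi*i.
Summing the contributions at k = -13/17 gives (16/15)*pi*i.

Continued minus principal equals (16/15)*pi*i.


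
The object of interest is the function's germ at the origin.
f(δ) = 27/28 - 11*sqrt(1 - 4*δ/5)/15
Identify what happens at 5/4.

The term (-11/15)*sqrt(1 - δ/(5/4)) has argument 1 - 5/4/(5/4) = 0 at 5/4: a square-root (algebraic, two-sheeted) branch point; the remaining terms are analytic or single-valued there.

The point is an algebraic (square-root) branch point.


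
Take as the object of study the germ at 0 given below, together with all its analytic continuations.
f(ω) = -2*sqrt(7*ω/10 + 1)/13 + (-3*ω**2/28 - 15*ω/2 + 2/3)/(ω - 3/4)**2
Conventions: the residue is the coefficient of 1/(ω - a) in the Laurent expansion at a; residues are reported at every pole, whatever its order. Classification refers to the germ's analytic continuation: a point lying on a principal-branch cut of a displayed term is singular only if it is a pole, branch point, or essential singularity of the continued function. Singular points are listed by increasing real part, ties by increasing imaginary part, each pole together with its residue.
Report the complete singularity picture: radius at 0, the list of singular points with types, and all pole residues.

Radius of convergence at 0: 3/4.
At -10/7: an algebraic (square-root) branch point.
At 3/4: a pole of order 2; residue -429/56.

Denominator factor (ω - 3/4)^2: pole of order 2 at 3/4, modulus 3/4.
Branch term (-2/13)*sqrt(1 - ω/(-10/7)): its argument vanishes at ω = -10/7, a square-root branch point, modulus 10/7.
The radius of convergence is the smallest modulus among the singular points: 3/4.
The branch term is analytic at 3/4 and contributes nothing to the residue; only the rational part matters.
At the order-2 pole 3/4 set g(ω) = (ω - (3/4))^2*(rational part) = -3*ω**2/28 - 15*ω/2 + 2/3.
Order-2 pole: residue = g'(a); g'(3/4) = -429/56, so the residue is -429/56.
List the singular points by increasing real part (a conjugate pair: the negative imaginary part first).


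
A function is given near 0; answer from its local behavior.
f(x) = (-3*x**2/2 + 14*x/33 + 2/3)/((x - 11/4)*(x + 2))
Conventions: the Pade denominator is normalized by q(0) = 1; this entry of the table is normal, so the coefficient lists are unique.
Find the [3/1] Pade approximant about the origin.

The Pade approximant has numerator coefficients [-4/33, -4484/22385, 4233/22385, 5644/22385]; denominator coefficients [1, 4691/4070].

Taylor coefficients needed (expand at 0): a_0 = -4/33, a_1 = -2/33, a_2 = 94/363, a_3 = -185/3993, a_4 = 4691/87846.
Write the denominator as Q(x) = 1 + q1*x. Requiring Q*f - P = O(x^5) with deg P <= 3 kills the coefficients of x^4..x^4 in Q*f:
  x^4: a_4 + q1*a_3 = 0, i.e. 4691/87846 + (-185/3993)*q1 = 0.
Solving this linear system: q1 = 4691/4070.
The numerator is Q*f truncated at degree 3: P0 = a_0 = -4/33; P1 = a_1 + q1*a_0 = -4484/22385; P2 = a_2 + q1*a_1 = 4233/22385; P3 = a_3 + q1*a_2 = 5644/22385.


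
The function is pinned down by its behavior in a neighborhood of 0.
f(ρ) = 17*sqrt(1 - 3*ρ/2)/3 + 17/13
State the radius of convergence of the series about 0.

The radius of convergence is 2/3.

Branch term (17/3)*sqrt(1 - ρ/(2/3)): its argument vanishes at ρ = 2/3, a square-root branch point, modulus 2/3.
The radius of convergence is the smallest modulus among the singular points: 2/3.


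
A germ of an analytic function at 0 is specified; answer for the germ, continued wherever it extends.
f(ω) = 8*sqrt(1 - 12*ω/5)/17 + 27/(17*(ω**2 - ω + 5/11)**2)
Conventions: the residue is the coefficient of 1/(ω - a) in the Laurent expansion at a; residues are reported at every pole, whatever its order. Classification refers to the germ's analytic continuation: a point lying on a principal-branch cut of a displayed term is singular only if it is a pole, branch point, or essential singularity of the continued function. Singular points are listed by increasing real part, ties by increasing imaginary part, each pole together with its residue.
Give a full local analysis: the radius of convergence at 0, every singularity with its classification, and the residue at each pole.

Denominator factor (ω**2 - ω + 5/11)^2: discriminant -9/11, complex-conjugate roots (1/2) + ((3/22)*sqrt(11))*i and (1/2) - ((3/22)*sqrt(11))*i; poles of order 2, moduli (1/11)*sqrt(55) and (1/11)*sqrt(55).
Branch term (8/17)*sqrt(1 - ω/(5/12)): its argument vanishes at ω = 5/12, a square-root branch point, modulus 5/12.
The radius of convergence is the smallest modulus among the singular points: 5/12.
The branch term is analytic at (1/2) - ((3/22)*sqrt(11))*i and contributes nothing to the residue; only the rational part matters.
The factor ω**2 - ω + 5/11 splits as (ω - a)(ω - a') with a = (1/2) - ((3/22)*sqrt(11))*i, a' = (1/2) + ((3/22)*sqrt(11))*i. At the order-2 pole a set g(ω) = (ω - a)^2*(rational part) = [27/17] / (ω - a')^2.
Order-2 pole: residue = g'(a); g'((1/2) - ((3/22)*sqrt(11))*i) = ((22/17)*sqrt(11))*i, so the residue is ((22/17)*sqrt(11))*i.
The branch term is analytic at (1/2) + ((3/22)*sqrt(11))*i and contributes nothing to the residue; only the rational part matters.
The factor ω**2 - ω + 5/11 splits as (ω - a)(ω - a') with a = (1/2) + ((3/22)*sqrt(11))*i, a' = (1/2) - ((3/22)*sqrt(11))*i. At the order-2 pole a set g(ω) = (ω - a)^2*(rational part) = [27/17] / (ω - a')^2.
Order-2 pole: residue = g'(a); g'((1/2) + ((3/22)*sqrt(11))*i) = -((22/17)*sqrt(11))*i, so the residue is -((22/17)*sqrt(11))*i.
List the singular points by increasing real part (a conjugate pair: the negative imaginary part first).

Radius of convergence at 0: 5/12.
At 5/12: an algebraic (square-root) branch point.
At (1/2) - ((3/22)*sqrt(11))*i: a pole of order 2; residue ((22/17)*sqrt(11))*i.
At (1/2) + ((3/22)*sqrt(11))*i: a pole of order 2; residue -((22/17)*sqrt(11))*i.


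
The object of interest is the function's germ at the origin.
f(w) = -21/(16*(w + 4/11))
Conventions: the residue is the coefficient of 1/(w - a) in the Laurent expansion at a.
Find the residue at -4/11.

At the order-1 pole -4/11 set g(w) = (w - (-4/11))*f(w) = -21/16.
Simple pole: residue = g(a) at a = -4/11, which is -21/16.

The residue is -21/16.


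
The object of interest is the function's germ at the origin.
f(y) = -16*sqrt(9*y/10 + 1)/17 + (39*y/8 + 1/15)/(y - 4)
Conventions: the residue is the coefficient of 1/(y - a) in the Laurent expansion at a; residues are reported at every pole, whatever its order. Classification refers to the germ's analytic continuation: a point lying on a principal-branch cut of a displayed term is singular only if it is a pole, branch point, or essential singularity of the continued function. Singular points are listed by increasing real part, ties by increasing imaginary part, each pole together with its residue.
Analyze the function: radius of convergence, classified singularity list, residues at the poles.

Radius of convergence at 0: 10/9.
At -10/9: an algebraic (square-root) branch point.
At 4: a pole of order 1; residue 587/30.

Denominator factor (y - 4): pole of order 1 at 4, modulus 4.
Branch term (-16/17)*sqrt(1 - y/(-10/9)): its argument vanishes at y = -10/9, a square-root branch point, modulus 10/9.
The radius of convergence is the smallest modulus among the singular points: 10/9.
The branch term is analytic at 4 and contributes nothing to the residue; only the rational part matters.
At the order-1 pole 4 set g(y) = (y - (4))*(rational part) = 39*y/8 + 1/15.
Simple pole: residue = g(a) at a = 4, which is 587/30.
List the singular points by increasing real part (a conjugate pair: the negative imaginary part first).


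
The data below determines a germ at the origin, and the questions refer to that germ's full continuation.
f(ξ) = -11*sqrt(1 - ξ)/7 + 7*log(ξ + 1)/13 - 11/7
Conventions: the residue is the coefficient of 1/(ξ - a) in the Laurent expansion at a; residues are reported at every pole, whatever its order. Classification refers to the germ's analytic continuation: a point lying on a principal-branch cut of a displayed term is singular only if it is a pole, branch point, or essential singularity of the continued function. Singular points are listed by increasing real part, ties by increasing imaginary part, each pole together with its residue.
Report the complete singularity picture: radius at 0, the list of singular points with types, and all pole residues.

Branch term (7/13)*log(1 - ξ/(-1)): its argument vanishes at ξ = -1, a logarithmic branch point, modulus 1.
Branch term (-11/7)*sqrt(1 - ξ/(1)): its argument vanishes at ξ = 1, a square-root branch point, modulus 1.
The radius of convergence is the smallest modulus among the singular points: 1.
List the singular points by increasing real part (a conjugate pair: the negative imaginary part first).

Radius of convergence at 0: 1.
At -1: a logarithmic branch point.
At 1: an algebraic (square-root) branch point.


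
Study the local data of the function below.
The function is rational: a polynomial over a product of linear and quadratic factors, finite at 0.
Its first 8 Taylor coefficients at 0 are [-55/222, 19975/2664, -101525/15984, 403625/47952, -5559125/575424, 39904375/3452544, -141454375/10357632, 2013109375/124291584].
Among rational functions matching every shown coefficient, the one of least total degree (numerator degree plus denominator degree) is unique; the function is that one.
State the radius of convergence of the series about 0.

No rational of total degree below 3 reproduces all 8 coefficients; solving the [1/2] Pade equations on them gives f(ξ) = (22/37 - 35*ξ/2)/(ξ**2 - 2*ξ - 12/5), whose expansion matches every shown term.
Denominator factor (ξ**2 - 2*ξ - 12/5): discriminant 68/5, real irrational roots 1 + (1/5)*sqrt(85) and 1 - (1/5)*sqrt(85); poles of order 1, moduli 1 + (1/5)*sqrt(85) and -1 + (1/5)*sqrt(85).
The radius of convergence is the smallest modulus among the singular points: -1 + (1/5)*sqrt(85).

The radius of convergence is -1 + (1/5)*sqrt(85).


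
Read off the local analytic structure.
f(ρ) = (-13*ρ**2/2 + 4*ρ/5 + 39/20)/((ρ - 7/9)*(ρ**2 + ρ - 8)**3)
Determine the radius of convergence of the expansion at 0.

The radius of convergence is 7/9.

Denominator factor (ρ - 7/9): pole of order 1 at 7/9, modulus 7/9.
Denominator factor (ρ**2 + ρ - 8)^3: discriminant 33, real irrational roots -1/2 + (1/2)*sqrt(33) and -1/2 - (1/2)*sqrt(33); poles of order 3, moduli -1/2 + (1/2)*sqrt(33) and 1/2 + (1/2)*sqrt(33).
The radius of convergence is the smallest modulus among the singular points: 7/9.


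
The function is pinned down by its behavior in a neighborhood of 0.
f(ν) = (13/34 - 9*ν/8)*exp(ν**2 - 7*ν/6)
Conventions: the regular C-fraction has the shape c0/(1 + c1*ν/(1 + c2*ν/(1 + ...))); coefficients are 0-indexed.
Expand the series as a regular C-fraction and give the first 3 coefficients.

The regular C-fraction coefficients are [13/34, 641/156, -286445/99996].

Taylor coefficients (expand at 0): a_0 = 13/34, a_1 = -641/408, a_2 = 2393/1224.
c0 = a_0 = 13/34. Peel one level at a time: if S = 1 + c*ν/S' with S'(0) = 1, then c is the ν-coefficient of S and S' = c*ν/(S - 1).
S_1 = c0/f = 1 + (641/156)*ν + (286445/24336)*ν^2 + ...; c1 = 641/156.
S_2 = c1*ν/(S_1 - 1) = 1 + (-286445/99996)*ν + ...; c2 = -286445/99996.


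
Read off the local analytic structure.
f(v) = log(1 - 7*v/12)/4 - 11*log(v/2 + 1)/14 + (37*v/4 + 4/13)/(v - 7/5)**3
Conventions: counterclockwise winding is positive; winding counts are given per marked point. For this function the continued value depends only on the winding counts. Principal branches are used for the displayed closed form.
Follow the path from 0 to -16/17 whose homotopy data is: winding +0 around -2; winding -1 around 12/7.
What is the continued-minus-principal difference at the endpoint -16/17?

Continued minus principal equals -(1/2)*pi*i.

The rational part is single-valued and drops out of the difference; each branch term changes only by its own monodromy.
(-11/14)*log(1 - v/(-2)): winding 0 around -2, so this term returns to its principal value, contribution 0.
(1/4)*log(1 - v/(12/7)): each positive loop around 12/7 adds 2*pi*i to the log, so winding -1 contributes (1/4)*(-1)*2*pi*i = -(1/2)*pi*i.
Summing the contributions at v = -16/17 gives -(1/2)*pi*i.


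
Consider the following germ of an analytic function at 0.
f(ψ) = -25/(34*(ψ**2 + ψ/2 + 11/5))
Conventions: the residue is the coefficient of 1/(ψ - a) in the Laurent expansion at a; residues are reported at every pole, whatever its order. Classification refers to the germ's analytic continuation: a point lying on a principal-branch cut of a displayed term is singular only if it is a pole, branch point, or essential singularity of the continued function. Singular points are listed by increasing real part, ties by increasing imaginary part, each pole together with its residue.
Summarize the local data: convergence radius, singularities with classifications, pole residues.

Radius of convergence at 0: (1/5)*sqrt(55).
At (-1/4) - ((3/20)*sqrt(95))*i: a pole of order 1; residue -((25/969)*sqrt(95))*i.
At (-1/4) + ((3/20)*sqrt(95))*i: a pole of order 1; residue ((25/969)*sqrt(95))*i.

Denominator factor (ψ**2 + ψ/2 + 11/5): discriminant -171/20, complex-conjugate roots (-1/4) + ((3/20)*sqrt(95))*i and (-1/4) - ((3/20)*sqrt(95))*i; poles of order 1, moduli (1/5)*sqrt(55) and (1/5)*sqrt(55).
The radius of convergence is the smallest modulus among the singular points: (1/5)*sqrt(55).
The factor ψ**2 + ψ/2 + 11/5 splits as (ψ - a)(ψ - a') with a = (-1/4) - ((3/20)*sqrt(95))*i, a' = (-1/4) + ((3/20)*sqrt(95))*i. At the order-1 pole a set g(ψ) = (ψ - a)*f(ψ) = [-25/34] / (ψ - a').
Simple pole: residue = g(a) at a = (-1/4) - ((3/20)*sqrt(95))*i, which is -((25/969)*sqrt(95))*i.
The factor ψ**2 + ψ/2 + 11/5 splits as (ψ - a)(ψ - a') with a = (-1/4) + ((3/20)*sqrt(95))*i, a' = (-1/4) - ((3/20)*sqrt(95))*i. At the order-1 pole a set g(ψ) = (ψ - a)*f(ψ) = [-25/34] / (ψ - a').
Simple pole: residue = g(a) at a = (-1/4) + ((3/20)*sqrt(95))*i, which is ((25/969)*sqrt(95))*i.
List the singular points by increasing real part (a conjugate pair: the negative imaginary part first).


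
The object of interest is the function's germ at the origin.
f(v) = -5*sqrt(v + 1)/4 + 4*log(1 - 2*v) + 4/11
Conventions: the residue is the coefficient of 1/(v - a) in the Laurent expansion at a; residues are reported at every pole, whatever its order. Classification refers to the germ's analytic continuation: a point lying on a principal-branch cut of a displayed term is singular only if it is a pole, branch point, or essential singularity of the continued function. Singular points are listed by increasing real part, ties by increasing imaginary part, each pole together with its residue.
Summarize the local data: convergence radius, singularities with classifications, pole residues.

Branch term (-5/4)*sqrt(1 - v/(-1)): its argument vanishes at v = -1, a square-root branch point, modulus 1.
Branch term (4)*log(1 - v/(1/2)): its argument vanishes at v = 1/2, a logarithmic branch point, modulus 1/2.
The radius of convergence is the smallest modulus among the singular points: 1/2.
List the singular points by increasing real part (a conjugate pair: the negative imaginary part first).

Radius of convergence at 0: 1/2.
At -1: an algebraic (square-root) branch point.
At 1/2: a logarithmic branch point.
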